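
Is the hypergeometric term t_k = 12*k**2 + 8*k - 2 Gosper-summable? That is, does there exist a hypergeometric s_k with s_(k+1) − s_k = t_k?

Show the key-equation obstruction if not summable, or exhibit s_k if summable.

Ratio r(k) = (6*k**2 + 16*k + 9)/(6*k**2 + 4*k - 1).
Gosper form: A/B · C(k+1)/C(k) with A=1, B=1, C=k**2 + 2*k/3 - 1/6.
Need (1)·f(k+1) − (1)·f(k) = k**2 + 2*k/3 - 1/6.
d = 3 from the (0,0,2) case.
Solving with deg f ≤ 3: f(k) = k*(2*k**2 - k - 2)/6.
Get s_k = R·t_k = 2*k*(2*k**2 - k - 2) with R(k) = B(k−1)f(k)/C(k) = k*(2*k**2 - k - 2)/(6*k**2 + 4*k - 1).
Check: Δs_k = 12*k**2 + 8*k - 2. ✓

Yes. s_k = 2*k*(2*k**2 - k - 2).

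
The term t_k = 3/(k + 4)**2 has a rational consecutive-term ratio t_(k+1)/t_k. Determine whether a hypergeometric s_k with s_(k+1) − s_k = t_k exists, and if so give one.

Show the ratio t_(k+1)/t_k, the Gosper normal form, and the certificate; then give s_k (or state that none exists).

Compute t_(k+1)/t_k: get (k + 4)**2/(k + 5)**2.
Normal form (A,B,C) = (k**2 + 8*k + 16, k**2 + 10*k + 25, 1).
f must satisfy (k**2 + 8*k + 16)·f(k+1) − (k**2 + 8*k + 16)·f(k) = 1.
deg f ≤ 0 (via 2,2,0).
Put f(k) = c0: A·f(k+1) − B(k−1)·f(k) − C = -1; need -1 = 0 — inconsistent ⇒ no f, not summable.

none — t_k is not Gosper-summable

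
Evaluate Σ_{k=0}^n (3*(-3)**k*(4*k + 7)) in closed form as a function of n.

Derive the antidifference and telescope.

Compute t_(k+1)/t_k: get 3*(-4*k - 11)/(4*k + 7).
Normal form (A,B,C) = (-3, 1, k + 7/4).
f must satisfy (-3)·f(k+1) − (1)·f(k) = k + 7/4.
Degrees (0,0,1) ⇒ d ≤ 1.
A polynomial solution: f(k) = -(k + 1)/4.
So s_k = (B(k−1)f/C)·t_k = (-(k + 1)/(4*k + 7))·t_k = (-3)**(k + 1)*(k + 1).
s_(k+1) − s_k = 3*(-3)**k*(4*k + 7) = t_k.
Evaluate: s_(n+1) = (-3)**(n + 2)*(n + 2); subtract s_(0) = -3 ⇒ S(n) = 9*(-3)**n*n + 18*(-3)**n + 3.

S(n) = 9*(-3)**n*n + 18*(-3)**n + 3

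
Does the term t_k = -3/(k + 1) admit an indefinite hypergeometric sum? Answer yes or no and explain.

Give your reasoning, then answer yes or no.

No — the linear system for f has no solution.

Ratio r(k) = (k + 1)/(k + 2).
Gosper form: A/B · C(k+1)/C(k) with A=k + 1, B=k + 2, C=1.
f must satisfy (k + 1)·f(k+1) − (k + 1)·f(k) = 1.
Degrees (1,1,0) ⇒ d ≤ 0.
f = c0 ⇒ A·f(k+1) − B(k−1)·f(k) − C = -1. The system {-1 = 0} is inconsistent; no antidifference.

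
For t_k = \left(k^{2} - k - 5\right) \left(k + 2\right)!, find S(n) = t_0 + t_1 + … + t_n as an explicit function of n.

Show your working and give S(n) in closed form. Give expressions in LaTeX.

Step 1: r(k) = (k + 3)*(k - (k + 1)**2 + 6)/(-k**2 + k + 5).
Normal form (A,B,C) = (k + 3, 1, k**2 - k - 5).
Key eq: (k + 3)·f(k+1) = (1)·f(k) + (k**2 - k - 5).
d = 1 from the (1,0,2) case.
Match coefficients ⇒ f(k) = k - 4.
Then R = B(k−1)f/C = (k - 4)/(k**2 - k - 5), so s_k = R(k)·t_k = (k - 4)*factorial(k + 2).
s_(k+1) − s_k = (k**2 - k - 5)*factorial(k + 2) = t_k.
s_(n+1) = (n - 3)*factorial(n + 3) and s_(0) = -8, so S(n) = n*factorial(n + 3) - 3*factorial(n + 3) + 8.

S(n) = n \left(n + 3\right)! - 3 \left(n + 3\right)! + 8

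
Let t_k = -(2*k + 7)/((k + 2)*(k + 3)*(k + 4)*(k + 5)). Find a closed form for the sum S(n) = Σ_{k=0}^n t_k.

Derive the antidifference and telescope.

Step 1: r(k) = (k + 2)*(2*k + 9)/((k + 6)*(2*k + 7)).
Take A(k)=k + 2, B(k)=k + 6, C(k)=k + 7/2.
Set up (k + 2)·f(k+1) − (k + 5)·f(k) − (k + 7/2) = 0.
Bound: deg f ≤ 3.
Solve for f: f(k) = k*(k + 3)*(k + 6)/16 (degree 3 ≤ 3).
Then R = B(k−1)f/C = k*(k + 3)*(k + 5)*(k + 6)/(8*(2*k + 7)), so s_k = R(k)·t_k = k*(-k - 6)/(8*(k**2 + 6*k + 8)).
Δs = (-2*k - 7)/(k**4 + 14*k**3 + 71*k**2 + 154*k + 120), as required.
Evaluate: s_(n+1) = (-n**2 - 8*n - 7)/(8*(n**2 + 8*n + 15)); subtract s_(0) = 0 ⇒ S(n) = (-n**2 - 8*n - 7)/(8*(n**2 + 8*n + 15)).

S(n) = (-n**2 - 8*n - 7)/(8*(n**2 + 8*n + 15))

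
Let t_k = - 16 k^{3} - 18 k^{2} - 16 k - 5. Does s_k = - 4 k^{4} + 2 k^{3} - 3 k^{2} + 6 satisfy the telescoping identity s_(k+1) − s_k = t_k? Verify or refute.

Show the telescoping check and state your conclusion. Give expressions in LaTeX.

Valid: the claim telescopes to t_k.

s_(k+1) = -4*k**4 - 14*k**3 - 21*k**2 - 16*k + 1
s_(k+1) − s_k = -16*k**3 - 18*k**2 - 16*k - 5
(s_(k+1) − s_k) − t_k = 0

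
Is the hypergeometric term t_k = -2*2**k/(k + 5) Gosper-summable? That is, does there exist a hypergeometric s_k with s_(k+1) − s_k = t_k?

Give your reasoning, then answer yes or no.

t_(k+1)/t_k = 2*(k + 5)/(k + 6).
So A=2*k + 10 and B=k + 6, with C=1.
Need (2*k + 10)·f(k+1) − (k + 5)·f(k) = 1.
Degrees (1,1,0) ⇒ d ≤ -1.
d = -1 < 0 ⇒ no nonzero polynomial f; not summable.

No — negative degree bound, so no certificate f.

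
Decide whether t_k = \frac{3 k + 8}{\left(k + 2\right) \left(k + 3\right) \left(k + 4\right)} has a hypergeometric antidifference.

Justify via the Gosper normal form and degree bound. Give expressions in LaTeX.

Step 1: r(k) = (k + 2)*(3*k + 11)/((k + 5)*(3*k + 8)).
Take A(k)=k + 2, B(k)=k + 5, C(k)=k + 8/3.
f must satisfy (k + 2)·f(k+1) − (k + 4)·f(k) = k + 8/3.
deg f ≤ 2 (via 1,1,1).
A polynomial solution: f(k) = k*(7*k + 17)/18.
So s_k = (B(k−1)f/C)·t_k = (k*(k + 4)*(7*k + 17)/(6*(3*k + 8)))·t_k = k*(7*k + 17)/(6*(k + 2)*(k + 3)).
Δs = (3*k + 8)/(k**3 + 9*k**2 + 26*k + 24), as required.

Yes. s_k = \frac{k \left(7 k + 17\right)}{6 \left(k + 2\right) \left(k + 3\right)}.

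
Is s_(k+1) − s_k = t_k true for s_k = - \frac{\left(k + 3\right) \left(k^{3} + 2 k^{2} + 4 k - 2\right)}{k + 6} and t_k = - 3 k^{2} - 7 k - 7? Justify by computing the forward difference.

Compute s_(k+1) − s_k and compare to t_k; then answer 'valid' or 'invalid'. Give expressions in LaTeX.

s_(k+1) = (-k**4 - 9*k**3 - 31*k**2 - 49*k - 20)/(k + 7)
s_(k+1) − s_k = (-3*k**4 - 40*k**3 - 155*k**2 - 250*k - 162)/(k**2 + 13*k + 42)
(s_(k+1) − s_k) − t_k = 3*(2*k**3 + 23*k**2 + 45*k + 44)/(k**2 + 13*k + 42)

Invalid: residual \frac{3 \left(2 k^{3} + 23 k^{2} + 45 k + 44\right)}{k^{2} + 13 k + 42} ≠ 0.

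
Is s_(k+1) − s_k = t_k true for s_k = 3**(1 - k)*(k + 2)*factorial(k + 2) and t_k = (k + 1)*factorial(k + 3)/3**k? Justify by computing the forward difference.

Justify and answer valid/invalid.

Invalid: residual -k*factorial(k + 2)/3**k ≠ 0.

s_(k+1) = (k + 3)*factorial(k + 3)/3**k
s_(k+1) − s_k = (k**2 + 3*k + 3)*factorial(k + 2)/3**k
(s_(k+1) − s_k) − t_k = -k*factorial(k + 2)/3**k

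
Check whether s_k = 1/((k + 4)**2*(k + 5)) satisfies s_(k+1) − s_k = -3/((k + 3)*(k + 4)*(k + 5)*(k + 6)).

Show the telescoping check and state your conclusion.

Invalid: residual 2*(2*k + 9)/(k**6 + 27*k**5 + 301*k**4 + 1773*k**3 + 5818*k**2 + 10080*k + 7200) ≠ 0.

s_(k+1) = 1/((k + 5)**2*(k + 6))
s_(k+1) − s_k = ((k + 4)**2 - (k + 5)*(k + 6))/((k + 4)**2*(k + 5)**2*(k + 6))
(s_(k+1) − s_k) − t_k = 2*(2*k + 9)/(k**6 + 27*k**5 + 301*k**4 + 1773*k**3 + 5818*k**2 + 10080*k + 7200)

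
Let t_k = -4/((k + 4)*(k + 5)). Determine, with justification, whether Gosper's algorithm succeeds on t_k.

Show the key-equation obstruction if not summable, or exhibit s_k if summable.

Yes. s_k = -k/(k + 4).

Compute t_(k+1)/t_k: get (k + 4)/(k + 6).
Gosper form: A/B · C(k+1)/C(k) with A=k + 4, B=k + 6, C=1.
Need (k + 4)·f(k+1) − (k + 5)·f(k) = 1.
deg f ≤ 1 (via 1,1,0).
Coefficient equations give f(k) = k/4.
Then R = B(k−1)f/C = k*(k + 5)/4, so s_k = R(k)·t_k = -k/(k + 4).
s_(k+1) − s_k = -4/(k**2 + 9*k + 20) = t_k.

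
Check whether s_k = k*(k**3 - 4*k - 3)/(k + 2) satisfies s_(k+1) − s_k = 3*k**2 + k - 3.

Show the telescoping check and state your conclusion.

Invalid: residual 2*(-k**3 - 4*k**2 - k + 3)/(k**2 + 5*k + 6) ≠ 0.

s_(k+1) = -(k + 1)*(4*k - (k + 1)**3 + 7)/(k + 3)
s_(k+1) − s_k = (3*k**4 + 14*k**3 + 12*k**2 - 11*k - 12)/(k**2 + 5*k + 6)
(s_(k+1) − s_k) − t_k = 2*(-k**3 - 4*k**2 - k + 3)/(k**2 + 5*k + 6)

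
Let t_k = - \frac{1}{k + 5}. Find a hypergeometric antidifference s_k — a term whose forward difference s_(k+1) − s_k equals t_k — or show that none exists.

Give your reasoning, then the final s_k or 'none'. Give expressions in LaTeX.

The ratio is (k + 5)/(k + 6).
A = k + 5, B = k + 6, C = 1.
Need (k + 5)·f(k+1) − (k + 5)·f(k) = 1.
From deg A=1, deg B=1, deg C=0: d=0.
f = c0 ⇒ A·f(k+1) − B(k−1)·f(k) − C = -1. The system {-1 = 0} is inconsistent; no antidifference.

none (Gosper's algorithm certifies no s_k)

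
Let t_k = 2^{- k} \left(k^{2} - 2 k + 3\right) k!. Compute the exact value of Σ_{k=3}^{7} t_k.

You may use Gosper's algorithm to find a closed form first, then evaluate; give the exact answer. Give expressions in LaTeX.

Σ = 3777/2

t_(k+1)/t_k = (k**3 + k**2 + 2*k + 2)/(2*(k**2 - 2*k + 3)).
Gosper form: A/B · C(k+1)/C(k) with A=k/2 + 1/2, B=1, C=k**2 - 2*k + 3.
Need (k/2 + 1/2)·f(k+1) − (1)·f(k) = k**2 - 2*k + 3.
Bound: deg f ≤ 1.
Coefficient equations give f(k) = 2*(k - 2).
Get s_k = R·t_k = 2**(1 - k)*(k - 2)*factorial(k) with R(k) = B(k−1)f(k)/C(k) = 2*(k - 2)/(k**2 - 2*k + 3).
Δs = (k**2 - 2*k + 3)*factorial(k)/2**k, as required.
Telescoping: Σ = s_(8) − s_(3) = 1890 − (3/2) = 3777/2.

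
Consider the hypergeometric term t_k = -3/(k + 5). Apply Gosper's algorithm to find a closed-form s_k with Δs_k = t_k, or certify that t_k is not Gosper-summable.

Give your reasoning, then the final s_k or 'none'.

The ratio is (k + 5)/(k + 6).
A = k + 5, B = k + 6, C = 1.
Solve (k + 5)·f(k+1) − (k + 5)·f(k) = 1.
Degrees (1,1,0) ⇒ d ≤ 0.
Write f(k) = c0. Then LHS − RHS = -1, requiring -1 = 0: contradictory. No certificate.

none (Gosper's algorithm certifies no s_k)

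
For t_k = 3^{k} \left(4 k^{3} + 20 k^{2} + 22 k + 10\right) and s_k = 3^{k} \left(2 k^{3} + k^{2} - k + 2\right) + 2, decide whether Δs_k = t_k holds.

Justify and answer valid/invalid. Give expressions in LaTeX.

s_(k+1) = 3**(k + 1)*(-k + 2*(k + 1)**3 + (k + 1)**2 + 1) + 2
s_(k+1) − s_k = 3**k*(4*k**3 + 20*k**2 + 22*k + 10)
(s_(k+1) − s_k) − t_k = 0

Valid: the claim telescopes to t_k.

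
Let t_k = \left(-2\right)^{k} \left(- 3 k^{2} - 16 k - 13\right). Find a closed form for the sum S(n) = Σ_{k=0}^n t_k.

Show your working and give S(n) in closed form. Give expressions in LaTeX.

The ratio is 2*(-3*k**2 - 22*k - 32)/(3*k**2 + 16*k + 13).
Gosper form: A/B · C(k+1)/C(k) with A=-2, B=1, C=k**2 + 16*k/3 + 13/3.
f must satisfy (-2)·f(k+1) − (1)·f(k) = k**2 + 16*k/3 + 13/3.
From deg A=0, deg B=0, deg C=2: d=2.
Coefficient equations give f(k) = -(k**2 + 4*k + 1)/3.
Get s_k = R·t_k = (-2)**k*(k**2 + 4*k + 1) with R(k) = B(k−1)f(k)/C(k) = -(k**2 + 4*k + 1)/((k + 1)*(3*k + 13)).
Verify: (-2)**k*(-3*k**2 - 16*k - 13) matches t_k.
Σ_(k=0)^n t_k = s_(n+1) − s_(0) = ((-2)**(n + 1)*(n**2 + 6*n + 6)) − (1), i.e. -2*(-2)**n*n**2 - 12*(-2)**n*n - 12*(-2)**n - 1.

S(n) = - 2 \left(-2\right)^{n} n^{2} - 12 \left(-2\right)^{n} n - 12 \left(-2\right)^{n} - 1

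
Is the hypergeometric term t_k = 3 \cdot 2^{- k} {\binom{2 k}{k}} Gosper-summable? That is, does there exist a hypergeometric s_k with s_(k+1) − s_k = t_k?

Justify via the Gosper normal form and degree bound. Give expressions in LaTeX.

No — key equation has no polynomial f.

Ratio r(k) = (2*k + 1)/(k + 1).
Factor: A=2*k + 1; B=k + 1; C=1.
Solve (2*k + 1)·f(k+1) − (k)·f(k) = 1.
d = -1 from the (1,1,0) case.
Negative degree bound (-1): no f exists, t_k not Gosper-summable.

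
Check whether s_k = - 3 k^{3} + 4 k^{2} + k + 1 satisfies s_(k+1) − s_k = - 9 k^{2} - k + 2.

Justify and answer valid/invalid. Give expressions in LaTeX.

Valid — Δs_k = t_k.

s_(k+1) = -3*k**3 - 5*k**2 + 3
s_(k+1) − s_k = -9*k**2 - k + 2
(s_(k+1) − s_k) − t_k = 0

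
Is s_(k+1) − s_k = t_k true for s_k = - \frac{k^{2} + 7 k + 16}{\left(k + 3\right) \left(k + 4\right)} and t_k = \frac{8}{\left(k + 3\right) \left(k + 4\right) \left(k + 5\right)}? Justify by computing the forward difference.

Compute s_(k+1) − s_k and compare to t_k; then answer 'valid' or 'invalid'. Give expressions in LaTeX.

valid (s_(k+1) − s_k reduces to t_k)

s_(k+1) = (-7*k - (k + 1)**2 - 23)/((k + 4)*(k + 5))
s_(k+1) − s_k = 8/(k**3 + 12*k**2 + 47*k + 60)
(s_(k+1) − s_k) − t_k = 0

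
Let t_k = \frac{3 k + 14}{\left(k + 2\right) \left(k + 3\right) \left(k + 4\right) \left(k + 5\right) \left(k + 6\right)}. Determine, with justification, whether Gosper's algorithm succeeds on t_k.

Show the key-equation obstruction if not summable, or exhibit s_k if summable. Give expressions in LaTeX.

Yes. s_k = \frac{k \left(k^{2} + 10 k + 31\right)}{30 \left(k^{3} + 10 k^{2} + 31 k + 30\right)}.

Compute t_(k+1)/t_k: get (k + 2)*(3*k + 17)/((k + 7)*(3*k + 14)).
Take A(k)=k + 2, B(k)=k + 7, C(k)=k + 14/3.
Key eq: (k + 2)·f(k+1) = (k + 6)·f(k) + (k + 14/3).
deg f ≤ 4 (via 1,1,1).
A polynomial solution: f(k) = k*(k + 4)*(k**2 + 10*k + 31)/90.
Certificate R = B(k−1)f/C = k*(k + 4)*(k + 6)*(k**2 + 10*k + 31)/(30*(3*k + 14)) gives s_k = k*(k**2 + 10*k + 31)/(30*(k**3 + 10*k**2 + 31*k + 30)).
Check: Δs_k = (3*k + 14)/(k**5 + 20*k**4 + 155*k**3 + 580*k**2 + 1044*k + 720). ✓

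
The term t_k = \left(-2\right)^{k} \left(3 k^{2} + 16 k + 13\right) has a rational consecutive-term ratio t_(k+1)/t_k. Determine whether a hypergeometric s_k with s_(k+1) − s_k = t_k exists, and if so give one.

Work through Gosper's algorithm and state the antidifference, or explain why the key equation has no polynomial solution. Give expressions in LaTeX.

r(k) = 2*(-3*k**2 - 22*k - 32)/(3*k**2 + 16*k + 13) after simplifying.
Normal form (A,B,C) = (-2, 1, k**2 + 16*k/3 + 13/3).
Need (-2)·f(k+1) − (1)·f(k) = k**2 + 16*k/3 + 13/3.
From deg A=0, deg B=0, deg C=2: d=2.
Coefficient equations give f(k) = -(k**2 + 4*k + 1)/3.
So s_k = (B(k−1)f/C)·t_k = (-(k**2 + 4*k + 1)/((k + 1)*(3*k + 13)))·t_k = (-2)**k*(-k**2 - 4*k - 1).
Δs = (-2)**k*(3*k**2 + 16*k + 13), as required.

s_k = \left(-2\right)^{k} \left(- k^{2} - 4 k - 1\right)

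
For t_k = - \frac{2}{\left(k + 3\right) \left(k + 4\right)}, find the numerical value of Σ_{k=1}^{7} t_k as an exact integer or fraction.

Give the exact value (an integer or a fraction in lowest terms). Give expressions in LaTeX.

r(k) = (k + 3)/(k + 5) after simplifying.
Take A(k)=k + 3, B(k)=k + 5, C(k)=1.
Key eq: (k + 3)·f(k+1) = (k + 4)·f(k) + (1).
deg f ≤ 1 (via 1,1,0).
A polynomial solution: f(k) = k/3.
R(k) = B(k−1)·f(k)/C(k) = k*(k + 4)/3; s_k = R·t_k = -2*k/(3*k + 9).
Check: Δs_k = -2/(k**2 + 7*k + 12). ✓
Σ_(k=1)^(7) t_k = s_(8) − s_(1) = -16/33 − (-1/6) = -7/22.

Σ = -7/22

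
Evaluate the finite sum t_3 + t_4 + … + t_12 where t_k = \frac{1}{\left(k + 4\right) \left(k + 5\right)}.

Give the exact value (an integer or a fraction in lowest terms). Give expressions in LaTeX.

Compute t_(k+1)/t_k: get (k + 4)/(k + 6).
Normal form (A,B,C) = (k + 4, k + 6, 1).
Solve (k + 4)·f(k+1) − (k + 5)·f(k) = 1.
From deg A=1, deg B=1, deg C=0: d=1.
Solving with deg f ≤ 1: f(k) = k/4.
Then R = B(k−1)f/C = k*(k + 5)/4, so s_k = R(k)·t_k = k/(4*(k + 4)).
Check: Δs_k = 1/(k**2 + 9*k + 20). ✓
Evaluate s at k=13 and k=3: 13/68 and 3/28; difference 10/119.

Σ = 10/119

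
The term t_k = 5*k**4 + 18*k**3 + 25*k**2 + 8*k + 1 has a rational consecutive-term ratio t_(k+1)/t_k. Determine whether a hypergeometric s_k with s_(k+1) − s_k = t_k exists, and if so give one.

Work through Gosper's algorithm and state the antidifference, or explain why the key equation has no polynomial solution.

s_k = k*(k**4 + 2*k**3 + k**2 - 4*k + 1)

Step 1: r(k) = (5*k**4 + 38*k**3 + 109*k**2 + 132*k + 57)/(5*k**4 + 18*k**3 + 25*k**2 + 8*k + 1).
So A=1 and B=1, with C=k**4 + 18*k**3/5 + 5*k**2 + 8*k/5 + 1/5.
Solve (1)·f(k+1) − (1)·f(k) = k**4 + 18*k**3/5 + 5*k**2 + 8*k/5 + 1/5.
Degrees (0,0,4) ⇒ d ≤ 5.
Match coefficients ⇒ f(k) = k*(k**4 + 2*k**3 + k**2 - 4*k + 1)/5.
Get s_k = R·t_k = k*(k**4 + 2*k**3 + k**2 - 4*k + 1) with R(k) = B(k−1)f(k)/C(k) = k*(k**4 + 2*k**3 + k**2 - 4*k + 1)/(5*k**4 + 18*k**3 + 25*k**2 + 8*k + 1).
Δs = 5*k**4 + 18*k**3 + 25*k**2 + 8*k + 1, as required.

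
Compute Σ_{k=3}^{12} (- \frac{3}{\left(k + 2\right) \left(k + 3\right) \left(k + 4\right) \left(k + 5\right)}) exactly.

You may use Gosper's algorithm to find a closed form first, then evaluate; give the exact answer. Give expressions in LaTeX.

Step 1: r(k) = (k + 2)/(k + 6).
Normal form (A,B,C) = (k + 2, k + 6, 1).
Need (k + 2)·f(k+1) − (k + 5)·f(k) = 1.
From deg A=1, deg B=1, deg C=0: d=3.
A polynomial solution: f(k) = k*(k**2 + 9*k + 26)/72.
Then R = B(k−1)f/C = k*(k + 5)*(k**2 + 9*k + 26)/72, so s_k = R(k)·t_k = k*(-k**2 - 9*k - 26)/(24*(k + 2)*(k + 3)*(k + 4)).
Δs = -3/(k**4 + 14*k**3 + 71*k**2 + 154*k + 120), as required.
Sum = s_(13) − s_(3); s_(13) = -169/4080, s_(3) = -31/840 ⇒ -43/9520.

Σ = -43/9520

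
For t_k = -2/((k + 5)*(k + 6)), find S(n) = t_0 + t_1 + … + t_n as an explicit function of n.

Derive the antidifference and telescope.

S(n) = 2*(-n - 1)/(5*(n + 6))

Ratio r(k) = (k + 5)/(k + 7).
Normal form (A,B,C) = (k + 5, k + 7, 1).
Set up (k + 5)·f(k+1) − (k + 6)·f(k) − (1) = 0.
Degrees (1,1,0) ⇒ d ≤ 1.
Match coefficients ⇒ f(k) = k/5.
Certificate R = B(k−1)f/C = k*(k + 6)/5 gives s_k = -2*k/(5*k + 25).
Δs = -2/(k**2 + 11*k + 30), as required.
s_(n+1) = 2*(-n - 1)/(5*(n + 6)) and s_(0) = 0, so S(n) = 2*(-n - 1)/(5*(n + 6)).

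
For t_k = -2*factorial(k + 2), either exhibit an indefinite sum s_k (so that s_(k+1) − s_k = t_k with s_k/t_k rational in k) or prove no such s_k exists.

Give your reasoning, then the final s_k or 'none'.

no hypergeometric antidifference exists

Ratio r(k) = k + 3.
A = k + 3, B = 1, C = 1.
Key eq: (k + 3)·f(k+1) = (1)·f(k) + (1).
deg f ≤ -1 (via 1,0,0).
d = -1 < 0 ⇒ no nonzero polynomial f; not summable.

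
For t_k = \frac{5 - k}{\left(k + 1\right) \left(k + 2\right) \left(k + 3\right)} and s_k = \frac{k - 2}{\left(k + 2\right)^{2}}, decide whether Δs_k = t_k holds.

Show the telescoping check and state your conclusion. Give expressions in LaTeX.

s_(k+1) = (k - 1)/(k + 3)**2
s_(k+1) − s_k = ((2 - k)*(k + 3)**2 + (k - 1)*(k + 2)**2)/((k + 2)**2*(k + 3)**2)
(s_(k+1) − s_k) − t_k = 2*(k**2 - k - 8)/(k**5 + 11*k**4 + 47*k**3 + 97*k**2 + 96*k + 36)

Invalid: residual \frac{2 \left(k^{2} - k - 8\right)}{k^{5} + 11 k^{4} + 47 k^{3} + 97 k^{2} + 96 k + 36} ≠ 0.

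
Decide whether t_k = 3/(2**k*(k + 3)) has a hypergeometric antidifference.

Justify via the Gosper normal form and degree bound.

r(k) = (k + 3)/(2*(k + 4)) after simplifying.
A = k/2 + 3/2, B = k + 4, C = 1.
Need (k/2 + 3/2)·f(k+1) − (k + 3)·f(k) = 1.
d = -1 from the (1,1,0) case.
Bound -1 < 0, so the key equation has no polynomial solution.

No; the degree bound rules out any f.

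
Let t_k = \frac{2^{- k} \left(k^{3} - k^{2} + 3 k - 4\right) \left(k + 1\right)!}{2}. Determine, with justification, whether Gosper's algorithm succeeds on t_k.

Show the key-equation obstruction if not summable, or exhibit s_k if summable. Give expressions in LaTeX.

Step 1: r(k) = (k + 2)*(3*k + (k + 1)**3 - (k + 1)**2 - 1)/(2*(k**3 - k**2 + 3*k - 4)).
Gosper form: A/B · C(k+1)/C(k) with A=k/2 + 1, B=1, C=k**3 - k**2 + 3*k - 4.
Need (k/2 + 1)·f(k+1) − (1)·f(k) = k**3 - k**2 + 3*k - 4.
From deg A=1, deg B=0, deg C=3: d=2.
Match coefficients ⇒ f(k) = 2*(k**2 - 3*k + 1).
Certificate R = B(k−1)f/C = 2*(k**2 - 3*k + 1)/(k**3 - k**2 + 3*k - 4) gives s_k = (k**2 - 3*k + 1)*factorial(k + 1)/2**k.
Verify: (k**3 - k**2 + 3*k - 4)*factorial(k + 1)/(2*2**k) matches t_k.

Yes. s_k = 2^{- k} \left(k^{2} - 3 k + 1\right) \left(k + 1\right)!.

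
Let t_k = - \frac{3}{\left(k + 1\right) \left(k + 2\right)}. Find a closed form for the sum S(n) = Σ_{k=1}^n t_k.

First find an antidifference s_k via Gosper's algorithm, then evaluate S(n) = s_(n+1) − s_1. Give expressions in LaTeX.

S(n) = - \frac{3 n}{2 n + 4}

Ratio r(k) = (k + 1)/(k + 3).
A = k + 1, B = k + 3, C = 1.
Solve (k + 1)·f(k+1) − (k + 2)·f(k) = 1.
From deg A=1, deg B=1, deg C=0: d=1.
A polynomial solution: f(k) = k.
Get s_k = R·t_k = -3*k/(k + 1) with R(k) = B(k−1)f(k)/C(k) = k*(k + 2).
Verify: -3/(k**2 + 3*k + 2) matches t_k.
Σ_(k=1)^n t_k = s_(n+1) − s_(1) = (3*(-n - 1)/(n + 2)) − (-3/2), i.e. -3*n/(2*n + 4).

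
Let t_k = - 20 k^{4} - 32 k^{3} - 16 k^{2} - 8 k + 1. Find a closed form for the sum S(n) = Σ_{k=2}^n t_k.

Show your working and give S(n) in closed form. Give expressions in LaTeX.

t_(k+1)/t_k = (20*k**4 + 112*k**3 + 232*k**2 + 216*k + 75)/(20*k**4 + 32*k**3 + 16*k**2 + 8*k - 1).
Take A(k)=1, B(k)=1, C(k)=k**4 + 8*k**3/5 + 4*k**2/5 + 2*k/5 - 1/20.
Key eq: (1)·f(k+1) = (1)·f(k) + (k**4 + 8*k**3/5 + 4*k**2/5 + 2*k/5 - 1/20).
Degrees (0,0,4) ⇒ d ≤ 5.
Coefficient equations give f(k) = k*(4*k**4 - 2*k**3 - 4*k**2 + 4*k - 3)/20.
Then R = B(k−1)f/C = k*(4*k**4 - 2*k**3 - 4*k**2 + 4*k - 3)/(20*k**4 + 32*k**3 + 16*k**2 + 8*k - 1), so s_k = R(k)·t_k = k*(-4*k**4 + 2*k**3 + 4*k**2 - 4*k + 3).
s_(k+1) − s_k = -20*k**4 - 32*k**3 - 16*k**2 - 8*k + 1 = t_k.
Telescope: S(n) = s_(n+1) − s_(2) = -4*n**5 - 18*n**4 - 28*n**3 - 20*n**2 - 5*n + 1 − (-74) = -4*n**5 - 18*n**4 - 28*n**3 - 20*n**2 - 5*n + 75.

S(n) = - 4 n^{5} - 18 n^{4} - 28 n^{3} - 20 n^{2} - 5 n + 75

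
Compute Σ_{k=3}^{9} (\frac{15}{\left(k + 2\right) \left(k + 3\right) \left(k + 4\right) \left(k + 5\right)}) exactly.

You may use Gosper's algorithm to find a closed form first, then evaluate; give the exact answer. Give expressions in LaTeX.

Σ = 47/2184

t_(k+1)/t_k = (k + 2)/(k + 6).
A = k + 2, B = k + 6, C = 1.
f must satisfy (k + 2)·f(k+1) − (k + 5)·f(k) = 1.
Degrees (1,1,0) ⇒ d ≤ 3.
Coefficient equations give f(k) = k*(k**2 + 9*k + 26)/72.
Certificate R = B(k−1)f/C = k*(k + 5)*(k**2 + 9*k + 26)/72 gives s_k = 5*k*(k**2 + 9*k + 26)/(24*(k + 2)*(k + 3)*(k + 4)).
Δs = 15/(k**4 + 14*k**3 + 71*k**2 + 154*k + 120), as required.
Evaluate s at k=10 and k=3: 75/364 and 31/168; difference 47/2184.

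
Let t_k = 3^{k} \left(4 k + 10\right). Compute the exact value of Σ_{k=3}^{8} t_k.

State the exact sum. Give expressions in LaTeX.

Σ = 393444

r(k) = 3*(2*k + 7)/(2*k + 5) after simplifying.
Normal form (A,B,C) = (3, 1, k + 5/2).
Key eq: (3)·f(k+1) = (1)·f(k) + (k + 5/2).
From deg A=0, deg B=0, deg C=1: d=1.
Solving with deg f ≤ 1: f(k) = (k + 1)/2.
Get s_k = R·t_k = 2*3**k*(k + 1) with R(k) = B(k−1)f(k)/C(k) = (k + 1)/(2*k + 5).
s_(k+1) − s_k = 3**k*(4*k + 10) = t_k.
Telescoping: Σ = s_(9) − s_(3) = 393660 − (216) = 393444.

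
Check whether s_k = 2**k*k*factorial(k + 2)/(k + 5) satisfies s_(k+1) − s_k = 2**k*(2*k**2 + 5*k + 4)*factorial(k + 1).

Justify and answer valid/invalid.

s_(k+1) = 2**(k + 1)*(k + 1)*factorial(k + 3)/(k + 6)
s_(k+1) − s_k = 2**k*(2*k**3 + 17*k**2 + 40*k + 30)*factorial(k + 2)/((k + 5)*(k + 6))
(s_(k+1) − s_k) − t_k = -3*2**k*(2*k**3 + 15*k**2 + 28*k + 20)*factorial(k + 1)/((k + 5)*(k + 6))

Invalid: residual -3*2**k*(2*k**3 + 15*k**2 + 28*k + 20)*factorial(k + 1)/((k + 5)*(k + 6)) ≠ 0.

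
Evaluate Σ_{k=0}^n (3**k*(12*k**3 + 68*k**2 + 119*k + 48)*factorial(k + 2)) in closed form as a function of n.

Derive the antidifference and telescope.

S(n) = 12*3**n*n**2*factorial(n + 3) + 36*3**n*n*factorial(n + 3) + 15*3**n*factorial(n + 3) + 6

The ratio is 3*(12*k**4 + 140*k**3 + 603*k**2 + 1120*k + 741)/(12*k**3 + 68*k**2 + 119*k + 48).
Normal form (A,B,C) = (3*k + 9, 1, k**3 + 17*k**2/3 + 119*k/12 + 4).
Solve (3*k + 9)·f(k+1) − (1)·f(k) = k**3 + 17*k**2/3 + 119*k/12 + 4.
d = 2 from the (1,0,3) case.
Solving with deg f ≤ 2: f(k) = (2*k - 1)*(2*k + 3)/12.
Certificate R = B(k−1)f/C = (2*k - 1)*(2*k + 3)/(12*k**3 + 68*k**2 + 119*k + 48) gives s_k = 3**k*(2*k - 1)*(2*k + 3)*factorial(k + 2).
Δs = 3**k*(12*k**3 + 68*k**2 + 119*k + 48)*factorial(k + 2), as required.
Σ_(k=0)^n t_k = s_(n+1) − s_(0) = (3**(n + 1)*(2*n + 1)*(2*n + 5)*factorial(n + 3)) − (-6), i.e. 12*3**n*n**2*factorial(n + 3) + 36*3**n*n*factorial(n + 3) + 15*3**n*factorial(n + 3) + 6.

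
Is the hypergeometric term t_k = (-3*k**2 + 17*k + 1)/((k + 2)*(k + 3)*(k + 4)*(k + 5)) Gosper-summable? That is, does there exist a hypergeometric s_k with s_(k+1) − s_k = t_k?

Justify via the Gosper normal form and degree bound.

Step 1: r(k) = (k + 2)*(17*k - 3*(k + 1)**2 + 18)/((k + 6)*(-3*k**2 + 17*k + 1)).
So A=k + 2 and B=k + 6, with C=k**2 - 17*k/3 - 1/3.
Need (k + 2)·f(k+1) − (k + 5)·f(k) = k**2 - 17*k/3 - 1/3.
From deg A=1, deg B=1, deg C=2: d=3.
Coefficient equations give f(k) = k*(k**2 - 63*k + 50)/72.
Certificate R = B(k−1)f/C = k*(k + 5)*(k**2 - 63*k + 50)/(24*(3*k**2 - 17*k - 1)) gives s_k = k*(-k**2 + 63*k - 50)/(24*(k + 2)*(k + 3)*(k + 4)).
Δs = (-3*k**2 + 17*k + 1)/(k**4 + 14*k**3 + 71*k**2 + 154*k + 120), as required.

Yes. s_k = k*(-k**2 + 63*k - 50)/(24*(k + 2)*(k + 3)*(k + 4)).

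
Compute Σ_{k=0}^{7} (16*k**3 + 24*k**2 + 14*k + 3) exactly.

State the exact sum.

Compute t_(k+1)/t_k: get (16*k**3 + 72*k**2 + 110*k + 57)/(16*k**3 + 24*k**2 + 14*k + 3).
A = 1, B = 1, C = k**3 + 3*k**2/2 + 7*k/8 + 3/16.
Key eq: (1)·f(k+1) = (1)·f(k) + (k**3 + 3*k**2/2 + 7*k/8 + 3/16).
deg f ≤ 4 (via 0,0,3).
Match coefficients ⇒ f(k) = k**2*(2*k - 1)*(2*k + 1)/16.
Get s_k = R·t_k = 4*k**4 - k**2 with R(k) = B(k−1)f(k)/C(k) = k**2*(2*k - 1)/(8*k**2 + 8*k + 3).
Check: Δs_k = 16*k**3 + 24*k**2 + 14*k + 3. ✓
Telescoping: Σ = s_(8) − s_(0) = 16320 − (0) = 16320.

Σ = 16320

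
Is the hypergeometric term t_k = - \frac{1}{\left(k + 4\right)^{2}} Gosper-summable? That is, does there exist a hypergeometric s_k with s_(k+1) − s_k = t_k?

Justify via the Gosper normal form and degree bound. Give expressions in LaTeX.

No. Not Gosper-summable.

Ratio r(k) = (k + 4)**2/(k + 5)**2.
A = k**2 + 8*k + 16, B = k**2 + 10*k + 25, C = 1.
Solve (k**2 + 8*k + 16)·f(k+1) − (k**2 + 8*k + 16)·f(k) = 1.
deg f ≤ 0 (via 2,2,0).
Put f(k) = c0: A·f(k+1) − B(k−1)·f(k) − C = -1; need -1 = 0 — inconsistent ⇒ no f, not summable.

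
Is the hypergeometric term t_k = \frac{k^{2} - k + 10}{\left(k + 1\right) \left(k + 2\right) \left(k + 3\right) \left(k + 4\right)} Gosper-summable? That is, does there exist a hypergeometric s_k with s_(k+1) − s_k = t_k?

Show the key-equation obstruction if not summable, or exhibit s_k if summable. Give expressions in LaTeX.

Step 1: r(k) = (k + 1)*(-k + (k + 1)**2 + 9)/((k + 5)*(k**2 - k + 10)).
Normal form (A,B,C) = (k + 1, k + 5, k**2 - k + 10).
f must satisfy (k + 1)·f(k+1) − (k + 4)·f(k) = k**2 - k + 10.
Bound: deg f ≤ 3.
Solving with deg f ≤ 3: f(k) = k*(2*k**2 + 9*k + 19)/3.
Then R = B(k−1)f/C = k*(k + 4)*(2*k**2 + 9*k + 19)/(3*(k**2 - k + 10)), so s_k = R(k)·t_k = k*(2*k**2 + 9*k + 19)/(3*(k + 1)*(k + 2)*(k + 3)).
Δs = (k**2 - k + 10)/(k**4 + 10*k**3 + 35*k**2 + 50*k + 24), as required.

Yes. s_k = \frac{k \left(2 k^{2} + 9 k + 19\right)}{3 \left(k + 1\right) \left(k + 2\right) \left(k + 3\right)}.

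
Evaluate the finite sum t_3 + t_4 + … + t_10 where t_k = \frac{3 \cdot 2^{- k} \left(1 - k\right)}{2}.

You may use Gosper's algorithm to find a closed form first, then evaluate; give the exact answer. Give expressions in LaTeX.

Σ = -2271/2048

The ratio is k/(2*(k - 1)).
Take A(k)=1/2, B(k)=1, C(k)=k - 1.
f must satisfy (1/2)·f(k+1) − (1)·f(k) = k - 1.
From deg A=0, deg B=0, deg C=1: d=1.
Match coefficients ⇒ f(k) = -2*k.
So s_k = (B(k−1)f/C)·t_k = (-2*k/(k - 1))·t_k = 3*k/2**k.
Check: Δs_k = 3*(1 - k)/(2*2**k). ✓
Evaluate s at k=11 and k=3: 33/2048 and 9/8; difference -2271/2048.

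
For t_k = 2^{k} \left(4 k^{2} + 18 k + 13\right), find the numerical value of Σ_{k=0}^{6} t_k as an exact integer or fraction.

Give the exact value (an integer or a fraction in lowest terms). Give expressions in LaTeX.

Compute t_(k+1)/t_k: get 2*(4*k**2 + 26*k + 35)/(4*k**2 + 18*k + 13).
Take A(k)=2, B(k)=1, C(k)=k**2 + 9*k/2 + 13/4.
Solve (2)·f(k+1) − (1)·f(k) = k**2 + 9*k/2 + 13/4.
Degrees (0,0,2) ⇒ d ≤ 2.
Solving with deg f ≤ 2: f(k) = (4*k**2 + 2*k + 1)/4.
Then R = B(k−1)f/C = (4*k**2 + 2*k + 1)/(4*k**2 + 18*k + 13), so s_k = R(k)·t_k = 2**k*(4*k**2 + 2*k + 1).
Δs = 2**k*(4*k**2 + 18*k + 13), as required.
Sum = s_(7) − s_(0); s_(7) = 27008, s_(0) = 1 ⇒ 27007.

Σ = 27007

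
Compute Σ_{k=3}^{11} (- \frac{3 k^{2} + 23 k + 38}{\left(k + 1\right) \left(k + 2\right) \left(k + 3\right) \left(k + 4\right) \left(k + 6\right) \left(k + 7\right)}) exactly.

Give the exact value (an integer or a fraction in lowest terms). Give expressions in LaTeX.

Σ = -61/14040

Step 1: r(k) = (k + 1)*(k + 6)*(23*k + 3*(k + 1)**2 + 61)/((k + 5)*(k + 8)*(3*k**2 + 23*k + 38)).
Gosper form: A/B · C(k+1)/C(k) with A=k + 1, B=k + 8, C=k**3 + 38*k**2/3 + 51*k + 190/3.
Solve (k + 1)·f(k+1) − (k + 7)·f(k) = k**3 + 38*k**2/3 + 51*k + 190/3.
deg f ≤ 6 (via 1,1,3).
A polynomial solution: f(k) = k*(k + 2)*(k + 4)*(k + 5)*(k**2 + 10*k + 27)/54.
So s_k = (B(k−1)f/C)·t_k = (k*(k + 2)*(k + 4)*(k + 7)*(k**2 + 10*k + 27)/(18*(3*k**2 + 23*k + 38)))·t_k = k*(-k**2 - 10*k - 27)/(18*(k**3 + 10*k**2 + 27*k + 18)).
Verify: (-3*k**2 - 23*k - 38)/(k**6 + 23*k**5 + 207*k**4 + 925*k**3 + 2144*k**2 + 2412*k + 1008) matches t_k.
Sum = s_(12) − s_(3); s_(12) = -97/1755, s_(3) = -11/216 ⇒ -61/14040.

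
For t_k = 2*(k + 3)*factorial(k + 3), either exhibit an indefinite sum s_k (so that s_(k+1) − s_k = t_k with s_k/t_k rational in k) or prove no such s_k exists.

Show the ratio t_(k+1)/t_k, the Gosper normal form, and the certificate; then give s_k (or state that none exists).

s_k = 2*factorial(k + 3)

The ratio is (k + 4)**2/(k + 3).
Factor: A=k + 4; B=1; C=k + 3.
Need (k + 4)·f(k+1) − (1)·f(k) = k + 3.
d = 0 from the (1,0,1) case.
Match coefficients ⇒ f(k) = 1.
R(k) = B(k−1)·f(k)/C(k) = 1/(k + 3); s_k = R·t_k = 2*factorial(k + 3).
s_(k+1) − s_k = 2*(k + 3)*factorial(k + 3) = t_k.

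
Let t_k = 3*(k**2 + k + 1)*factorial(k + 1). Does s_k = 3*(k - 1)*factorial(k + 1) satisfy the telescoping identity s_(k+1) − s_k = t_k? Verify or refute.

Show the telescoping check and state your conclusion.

s_(k+1) = 3*k*factorial(k + 2)
s_(k+1) − s_k = 3*(k**2 + k + 1)*factorial(k + 1)
(s_(k+1) − s_k) − t_k = 0

Valid — Δs_k = t_k.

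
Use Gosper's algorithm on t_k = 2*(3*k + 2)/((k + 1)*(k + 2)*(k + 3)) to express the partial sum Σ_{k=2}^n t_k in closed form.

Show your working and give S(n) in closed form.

S(n) = (17*n**2 + 13*n - 30)/(12*(n**2 + 5*n + 6))

Step 1: r(k) = (k + 1)*(3*k + 5)/((k + 4)*(3*k + 2)).
Factor: A=k + 1; B=k + 4; C=k + 2/3.
Key eq: (k + 1)·f(k+1) = (k + 3)·f(k) + (k + 2/3).
From deg A=1, deg B=1, deg C=1: d=2.
Solve for f: f(k) = k*(5*k + 3)/12 (degree 2 ≤ 2).
Then R = B(k−1)f/C = k*(k + 3)*(5*k + 3)/(4*(3*k + 2)), so s_k = R(k)·t_k = k*(5*k + 3)/(2*(k + 1)*(k + 2)).
s_(k+1) − s_k = 2*(3*k + 2)/(k**3 + 6*k**2 + 11*k + 6) = t_k.
Telescope: S(n) = s_(n+1) − s_(2) = (5*n**2 + 13*n + 8)/(2*(n**2 + 5*n + 6)) − (13/12) = (17*n**2 + 13*n - 30)/(12*(n**2 + 5*n + 6)).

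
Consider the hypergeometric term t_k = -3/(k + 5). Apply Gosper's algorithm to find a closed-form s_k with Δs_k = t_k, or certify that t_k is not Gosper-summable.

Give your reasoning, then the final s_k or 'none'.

none — t_k is not Gosper-summable

Ratio r(k) = (k + 5)/(k + 6).
Factor: A=k + 5; B=k + 6; C=1.
Solve (k + 5)·f(k+1) − (k + 5)·f(k) = 1.
d = 0 from the (1,1,0) case.
Put f(k) = c0: A·f(k+1) − B(k−1)·f(k) − C = -1; need -1 = 0 — inconsistent ⇒ no f, not summable.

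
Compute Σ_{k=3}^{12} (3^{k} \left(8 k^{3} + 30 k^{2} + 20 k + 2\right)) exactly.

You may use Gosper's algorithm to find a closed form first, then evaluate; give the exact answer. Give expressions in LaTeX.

r(k) = 3*(4*k**3 + 27*k**2 + 52*k + 30)/(4*k**3 + 15*k**2 + 10*k + 1) after simplifying.
So A=3 and B=1, with C=k**3 + 15*k**2/4 + 5*k/2 + 1/4.
f must satisfy (3)·f(k+1) − (1)·f(k) = k**3 + 15*k**2/4 + 5*k/2 + 1/4.
d = 3 from the (0,0,3) case.
Solve for f: f(k) = (k - 1)*(4*k**2 + k + 2)/8 (degree 3 ≤ 3).
Then R = B(k−1)f/C = (k - 1)*(4*k**2 + k + 2)/(2*(4*k**3 + 15*k**2 + 10*k + 1)), so s_k = R(k)·t_k = 3**k*(4*k**3 - 3*k**2 + k - 2).
Δs = 3**k*(8*k**3 + 30*k**2 + 20*k + 2), as required.
Telescoping: Σ = s_(13) − s_(3) = 13220126316 − (2214) = 13220124102.

Σ = 13220124102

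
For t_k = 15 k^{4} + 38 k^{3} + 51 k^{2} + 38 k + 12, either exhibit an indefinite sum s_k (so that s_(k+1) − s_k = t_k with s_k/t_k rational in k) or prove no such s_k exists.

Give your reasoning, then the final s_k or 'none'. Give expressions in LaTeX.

s_k = k \left(3 k^{4} + 2 k^{3} + 3 k^{2} + 3 k + 1\right)

Step 1: r(k) = (15*k**4 + 98*k**3 + 255*k**2 + 314*k + 154)/(15*k**4 + 38*k**3 + 51*k**2 + 38*k + 12).
Take A(k)=1, B(k)=1, C(k)=k**4 + 38*k**3/15 + 17*k**2/5 + 38*k/15 + 4/5.
Key eq: (1)·f(k+1) = (1)·f(k) + (k**4 + 38*k**3/15 + 17*k**2/5 + 38*k/15 + 4/5).
Bound: deg f ≤ 5.
Solve for f: f(k) = k*(3*k**4 + 2*k**3 + 3*k**2 + 3*k + 1)/15 (degree 5 ≤ 5).
So s_k = (B(k−1)f/C)·t_k = (k*(3*k**4 + 2*k**3 + 3*k**2 + 3*k + 1)/(15*k**4 + 38*k**3 + 51*k**2 + 38*k + 12))·t_k = k*(3*k**4 + 2*k**3 + 3*k**2 + 3*k + 1).
Verify: 15*k**4 + 38*k**3 + 51*k**2 + 38*k + 12 matches t_k.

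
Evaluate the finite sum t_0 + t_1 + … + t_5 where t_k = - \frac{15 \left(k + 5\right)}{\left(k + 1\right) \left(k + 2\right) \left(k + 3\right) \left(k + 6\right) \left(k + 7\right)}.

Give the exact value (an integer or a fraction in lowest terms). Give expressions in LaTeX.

The ratio is (k + 1)*(k + 6)**2/((k + 4)*(k + 5)*(k + 8)).
A = k + 1, B = k + 8, C = k**3 + 14*k**2 + 65*k + 100.
Need (k + 1)·f(k+1) − (k + 7)·f(k) = k**3 + 14*k**2 + 65*k + 100.
Degrees (1,1,3) ⇒ d ≤ 6.
Coefficient equations give f(k) = k*(k + 3)*(k + 4)**2*(k + 5)**2/36.
Then R = B(k−1)f/C = k*(k + 3)*(k + 4)*(k + 7)/36, so s_k = R(k)·t_k = 5*k*(-k**2 - 9*k - 20)/(12*(k**3 + 9*k**2 + 20*k + 12)).
Δs = 15*(-k - 5)/(k**5 + 19*k**4 + 131*k**3 + 401*k**2 + 540*k + 252), as required.
Telescoping: Σ = s_(6) − s_(0) = -275/672 − (0) = -275/672.

Σ = -275/672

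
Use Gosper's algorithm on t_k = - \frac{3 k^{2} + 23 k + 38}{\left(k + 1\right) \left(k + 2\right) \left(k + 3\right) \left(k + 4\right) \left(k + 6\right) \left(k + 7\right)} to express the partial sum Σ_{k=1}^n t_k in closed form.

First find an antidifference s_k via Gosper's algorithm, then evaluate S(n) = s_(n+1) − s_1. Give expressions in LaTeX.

S(n) = \frac{n \left(- n^{2} - 13 n - 50\right)}{56 \left(n^{3} + 13 n^{2} + 50 n + 56\right)}

Ratio r(k) = (k + 1)*(k + 6)*(23*k + 3*(k + 1)**2 + 61)/((k + 5)*(k + 8)*(3*k**2 + 23*k + 38)).
Take A(k)=k + 1, B(k)=k + 8, C(k)=k**3 + 38*k**2/3 + 51*k + 190/3.
Solve (k + 1)·f(k+1) − (k + 7)·f(k) = k**3 + 38*k**2/3 + 51*k + 190/3.
From deg A=1, deg B=1, deg C=3: d=6.
Solve for f: f(k) = k*(k + 2)*(k + 4)*(k + 5)*(k**2 + 10*k + 27)/54 (degree 6 ≤ 6).
R(k) = B(k−1)·f(k)/C(k) = k*(k + 2)*(k + 4)*(k + 7)*(k**2 + 10*k + 27)/(18*(3*k**2 + 23*k + 38)); s_k = R·t_k = k*(-k**2 - 10*k - 27)/(18*(k**3 + 10*k**2 + 27*k + 18)).
s_(k+1) − s_k = (-3*k**2 - 23*k - 38)/(k**6 + 23*k**5 + 207*k**4 + 925*k**3 + 2144*k**2 + 2412*k + 1008) = t_k.
s_(n+1) = (-n**3 - 13*n**2 - 50*n - 38)/(18*(n**3 + 13*n**2 + 50*n + 56)) and s_(1) = -19/504, so S(n) = n*(-n**2 - 13*n - 50)/(56*(n**3 + 13*n**2 + 50*n + 56)).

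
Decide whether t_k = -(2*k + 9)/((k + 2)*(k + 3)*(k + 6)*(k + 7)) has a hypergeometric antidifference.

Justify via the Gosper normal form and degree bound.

t_(k+1)/t_k = (k + 2)*(k + 6)*(2*k + 11)/((k + 4)*(k + 8)*(2*k + 9)).
Normal form (A,B,C) = (k + 2, k + 8, k**3 + 27*k**2/2 + 121*k/2 + 90).
f must satisfy (k + 2)·f(k+1) − (k + 7)·f(k) = k**3 + 27*k**2/2 + 121*k/2 + 90.
deg f ≤ 5 (via 1,1,3).
A polynomial solution: f(k) = k*(k + 3)*(k + 4)*(k + 5)*(k + 8)/24.
Get s_k = R·t_k = k*(-k - 8)/(12*(k**2 + 8*k + 12)) with R(k) = B(k−1)f(k)/C(k) = k*(k + 3)*(k + 7)*(k + 8)/(12*(2*k + 9)).
Verify: (-2*k - 9)/(k**4 + 18*k**3 + 113*k**2 + 288*k + 252) matches t_k.

Yes. s_k = k*(-k - 8)/(12*(k**2 + 8*k + 12)).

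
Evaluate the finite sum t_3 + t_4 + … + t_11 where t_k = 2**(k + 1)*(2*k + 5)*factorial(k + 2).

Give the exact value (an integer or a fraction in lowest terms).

Σ = 714164561508480

r(k) = 2*(k + 3)*(2*k + 7)/(2*k + 5) after simplifying.
Gosper form: A/B · C(k+1)/C(k) with A=2*k + 6, B=1, C=k + 5/2.
Need (2*k + 6)·f(k+1) − (1)·f(k) = k + 5/2.
d = 0 from the (1,0,1) case.
Solving with deg f ≤ 0: f(k) = 1/2.
Then R = B(k−1)f/C = 1/(2*k + 5), so s_k = R(k)·t_k = 2**(k + 1)*factorial(k + 2).
Check: Δs_k = 2**(k + 1)*(2*k + 5)*factorial(k + 2). ✓
Evaluate s at k=12 and k=3: 714164561510400 and 1920; difference 714164561508480.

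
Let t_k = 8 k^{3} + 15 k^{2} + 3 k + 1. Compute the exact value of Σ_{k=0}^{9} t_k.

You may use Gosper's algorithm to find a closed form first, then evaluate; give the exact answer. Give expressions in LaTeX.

Σ = 20620

Step 1: r(k) = (8*k**3 + 39*k**2 + 57*k + 27)/(8*k**3 + 15*k**2 + 3*k + 1).
Normal form (A,B,C) = (1, 1, k**3 + 15*k**2/8 + 3*k/8 + 1/8).
Need (1)·f(k+1) − (1)·f(k) = k**3 + 15*k**2/8 + 3*k/8 + 1/8.
d = 4 from the (0,0,3) case.
Match coefficients ⇒ f(k) = k*(2*k**3 + k**2 - 4*k + 2)/8.
Get s_k = R·t_k = k*(2*k**3 + k**2 - 4*k + 2) with R(k) = B(k−1)f(k)/C(k) = k*(2*k**3 + k**2 - 4*k + 2)/(8*k**3 + 15*k**2 + 3*k + 1).
s_(k+1) − s_k = 8*k**3 + 15*k**2 + 3*k + 1 = t_k.
Σ_(k=0)^(9) t_k = s_(10) − s_(0) = 20620 − (0) = 20620.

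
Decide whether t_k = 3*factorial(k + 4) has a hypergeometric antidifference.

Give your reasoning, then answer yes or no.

No — negative degree bound, so no certificate f.

Ratio r(k) = k + 5.
A = k + 5, B = 1, C = 1.
Set up (k + 5)·f(k+1) − (1)·f(k) − (1) = 0.
Bound: deg f ≤ -1.
deg f ≤ -1 is impossible — no certificate.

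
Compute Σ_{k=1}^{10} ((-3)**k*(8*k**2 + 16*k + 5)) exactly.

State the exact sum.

Ratio r(k) = 3*(-8*k**2 - 32*k - 29)/(8*k**2 + 16*k + 5).
A = -3, B = 1, C = k**2 + 2*k + 5/8.
Need (-3)·f(k+1) − (1)·f(k) = k**2 + 2*k + 5/8.
d = 2 from the (0,0,2) case.
Solve for f: f(k) = -(k + 1)*(2*k - 1)/8 (degree 2 ≤ 2).
Then R = B(k−1)f/C = -(k + 1)*(2*k - 1)/(8*k**2 + 16*k + 5), so s_k = R(k)·t_k = (-3)**k*(-2*k**2 - k + 1).
s_(k+1) − s_k = (-3)**k*(8*k**2 + 16*k + 5) = t_k.
Evaluate s at k=11 and k=1: 44641044 and 6; difference 44641038.

Σ = 44641038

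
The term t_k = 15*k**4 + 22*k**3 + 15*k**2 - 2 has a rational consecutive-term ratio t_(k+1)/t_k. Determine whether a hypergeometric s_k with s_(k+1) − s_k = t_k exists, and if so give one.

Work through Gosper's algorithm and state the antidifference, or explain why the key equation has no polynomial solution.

The ratio is (15*k**4 + 82*k**3 + 171*k**2 + 156*k + 50)/(15*k**4 + 22*k**3 + 15*k**2 - 2).
Take A(k)=1, B(k)=1, C(k)=k**4 + 22*k**3/15 + k**2 - 2/15.
f must satisfy (1)·f(k+1) − (1)·f(k) = k**4 + 22*k**3/15 + k**2 - 2/15.
Degrees (0,0,4) ⇒ d ≤ 5.
A polynomial solution: f(k) = k**2*(3*k**3 - 2*k**2 - k - 2)/15.
R(k) = B(k−1)·f(k)/C(k) = k**2*(3*k**3 - 2*k**2 - k - 2)/(15*k**4 + 22*k**3 + 15*k**2 - 2); s_k = R·t_k = k**2*(3*k**3 - 2*k**2 - k - 2).
Δs = 15*k**4 + 22*k**3 + 15*k**2 - 2, as required.

s_k = k**2*(3*k**3 - 2*k**2 - k - 2)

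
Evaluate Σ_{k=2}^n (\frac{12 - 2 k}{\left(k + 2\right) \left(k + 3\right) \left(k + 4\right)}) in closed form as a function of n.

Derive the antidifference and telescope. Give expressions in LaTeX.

S(n) = \frac{2 \left(n - 1\right)}{n^{2} + 7 n + 12}

Compute t_(k+1)/t_k: get (k - 5)*(k + 2)/((k - 6)*(k + 5)).
So A=k + 2 and B=k + 5, with C=k - 6.
Set up (k + 2)·f(k+1) − (k + 4)·f(k) − (k - 6) = 0.
d = 2 from the (1,1,1) case.
A polynomial solution: f(k) = -k*(k + 8)/3.
R(k) = B(k−1)·f(k)/C(k) = -k*(k + 4)*(k + 8)/(3*(k - 6)); s_k = R·t_k = 2*k*(k + 8)/(3*(k + 2)*(k + 3)).
Check: Δs_k = 2*(6 - k)/(k**3 + 9*k**2 + 26*k + 24). ✓
Telescope: S(n) = s_(n+1) − s_(2) = 2*(n**2 + 10*n + 9)/(3*(n**2 + 7*n + 12)) − (2/3) = 2*(n - 1)/(n**2 + 7*n + 12).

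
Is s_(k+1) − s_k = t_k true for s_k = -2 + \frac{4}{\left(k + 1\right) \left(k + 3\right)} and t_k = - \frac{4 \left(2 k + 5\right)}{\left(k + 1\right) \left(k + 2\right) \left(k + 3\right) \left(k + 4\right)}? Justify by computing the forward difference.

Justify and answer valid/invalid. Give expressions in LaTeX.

valid; difference matches t_k

s_(k+1) = -2 + 4/((k + 2)*(k + 4))
s_(k+1) − s_k = 4*(-2*k - 5)/(k**4 + 10*k**3 + 35*k**2 + 50*k + 24)
(s_(k+1) − s_k) − t_k = 0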